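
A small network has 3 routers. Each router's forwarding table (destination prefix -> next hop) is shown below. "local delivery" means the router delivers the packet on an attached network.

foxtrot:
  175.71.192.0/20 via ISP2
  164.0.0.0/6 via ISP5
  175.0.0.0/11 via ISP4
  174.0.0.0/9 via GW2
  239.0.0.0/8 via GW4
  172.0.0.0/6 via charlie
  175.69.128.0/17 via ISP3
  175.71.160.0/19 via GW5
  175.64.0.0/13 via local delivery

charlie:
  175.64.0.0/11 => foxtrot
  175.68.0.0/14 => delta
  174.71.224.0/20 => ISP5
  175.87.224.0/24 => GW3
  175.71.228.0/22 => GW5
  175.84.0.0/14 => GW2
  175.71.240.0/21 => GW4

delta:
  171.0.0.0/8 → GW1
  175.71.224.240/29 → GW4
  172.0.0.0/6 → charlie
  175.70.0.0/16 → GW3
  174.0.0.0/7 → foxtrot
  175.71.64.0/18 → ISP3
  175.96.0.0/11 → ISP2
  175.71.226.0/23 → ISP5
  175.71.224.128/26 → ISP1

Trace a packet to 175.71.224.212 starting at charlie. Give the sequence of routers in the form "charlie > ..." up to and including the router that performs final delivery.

charlie > delta > foxtrot

At charlie: longest match for 175.71.224.212 is 175.68.0.0/14 -> delta
At delta: longest match for 175.71.224.212 is 174.0.0.0/7 -> foxtrot
At foxtrot: longest match for 175.71.224.212 is 175.64.0.0/13 -> local delivery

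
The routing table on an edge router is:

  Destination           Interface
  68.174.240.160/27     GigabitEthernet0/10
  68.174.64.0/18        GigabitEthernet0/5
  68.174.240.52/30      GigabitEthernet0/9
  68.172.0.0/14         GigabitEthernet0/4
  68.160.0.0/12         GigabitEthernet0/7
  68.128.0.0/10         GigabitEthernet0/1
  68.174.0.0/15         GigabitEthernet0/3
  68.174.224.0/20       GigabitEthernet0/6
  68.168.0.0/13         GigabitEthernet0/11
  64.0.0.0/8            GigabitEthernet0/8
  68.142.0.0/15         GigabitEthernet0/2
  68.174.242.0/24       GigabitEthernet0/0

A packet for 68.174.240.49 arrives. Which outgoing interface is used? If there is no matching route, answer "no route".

GigabitEthernet0/3

Routes whose prefix contains 68.174.240.49:
  68.128.0.0/10 (68.128.0.0 - 68.191.255.255) -> GigabitEthernet0/1
  68.160.0.0/12 (68.160.0.0 - 68.175.255.255) -> GigabitEthernet0/7
  68.168.0.0/13 (68.168.0.0 - 68.175.255.255) -> GigabitEthernet0/11
  68.172.0.0/14 (68.172.0.0 - 68.175.255.255) -> GigabitEthernet0/4
  68.174.0.0/15 (68.174.0.0 - 68.175.255.255) -> GigabitEthernet0/3
More-specific entries that do NOT match:
  68.174.240.52/30 (68.174.240.52 - 68.174.240.55) does not contain 68.174.240.49
  68.174.240.160/27 (68.174.240.160 - 68.174.240.191) does not contain 68.174.240.49
  68.174.242.0/24 (68.174.242.0 - 68.174.242.255) does not contain 68.174.240.49
  68.174.224.0/20 (68.174.224.0 - 68.174.239.255) does not contain 68.174.240.49
  68.174.64.0/18 (68.174.64.0 - 68.174.127.255) does not contain 68.174.240.49
Longest matching prefix is /15 -> interface GigabitEthernet0/3.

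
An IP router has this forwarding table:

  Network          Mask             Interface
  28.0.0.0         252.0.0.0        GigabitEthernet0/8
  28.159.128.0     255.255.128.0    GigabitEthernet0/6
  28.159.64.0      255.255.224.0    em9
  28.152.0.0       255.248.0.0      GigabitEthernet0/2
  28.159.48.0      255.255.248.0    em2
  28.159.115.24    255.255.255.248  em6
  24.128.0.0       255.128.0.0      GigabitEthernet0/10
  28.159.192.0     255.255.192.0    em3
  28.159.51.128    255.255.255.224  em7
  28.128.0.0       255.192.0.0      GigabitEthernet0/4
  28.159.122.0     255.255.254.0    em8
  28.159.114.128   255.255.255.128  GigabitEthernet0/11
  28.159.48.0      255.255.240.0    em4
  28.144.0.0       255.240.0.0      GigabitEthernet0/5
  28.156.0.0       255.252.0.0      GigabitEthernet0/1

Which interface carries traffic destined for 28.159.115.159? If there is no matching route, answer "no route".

GigabitEthernet0/1

Routes whose prefix contains 28.159.115.159:
  28.0.0.0/6 (28.0.0.0 - 31.255.255.255) -> GigabitEthernet0/8
  28.128.0.0/10 (28.128.0.0 - 28.191.255.255) -> GigabitEthernet0/4
  28.144.0.0/12 (28.144.0.0 - 28.159.255.255) -> GigabitEthernet0/5
  28.152.0.0/13 (28.152.0.0 - 28.159.255.255) -> GigabitEthernet0/2
  28.156.0.0/14 (28.156.0.0 - 28.159.255.255) -> GigabitEthernet0/1
More-specific entries that do NOT match:
  28.159.115.24/29 (28.159.115.24 - 28.159.115.31) does not contain 28.159.115.159
  28.159.51.128/27 (28.159.51.128 - 28.159.51.159) does not contain 28.159.115.159
  28.159.114.128/25 (28.159.114.128 - 28.159.114.255) does not contain 28.159.115.159
  28.159.122.0/23 (28.159.122.0 - 28.159.123.255) does not contain 28.159.115.159
  28.159.48.0/21 (28.159.48.0 - 28.159.55.255) does not contain 28.159.115.159
  28.159.48.0/20 (28.159.48.0 - 28.159.63.255) does not contain 28.159.115.159
  28.159.64.0/19 (28.159.64.0 - 28.159.95.255) does not contain 28.159.115.159
  28.159.192.0/18 (28.159.192.0 - 28.159.255.255) does not contain 28.159.115.159
  28.159.128.0/17 (28.159.128.0 - 28.159.255.255) does not contain 28.159.115.159
Longest matching prefix is /14 -> interface GigabitEthernet0/1.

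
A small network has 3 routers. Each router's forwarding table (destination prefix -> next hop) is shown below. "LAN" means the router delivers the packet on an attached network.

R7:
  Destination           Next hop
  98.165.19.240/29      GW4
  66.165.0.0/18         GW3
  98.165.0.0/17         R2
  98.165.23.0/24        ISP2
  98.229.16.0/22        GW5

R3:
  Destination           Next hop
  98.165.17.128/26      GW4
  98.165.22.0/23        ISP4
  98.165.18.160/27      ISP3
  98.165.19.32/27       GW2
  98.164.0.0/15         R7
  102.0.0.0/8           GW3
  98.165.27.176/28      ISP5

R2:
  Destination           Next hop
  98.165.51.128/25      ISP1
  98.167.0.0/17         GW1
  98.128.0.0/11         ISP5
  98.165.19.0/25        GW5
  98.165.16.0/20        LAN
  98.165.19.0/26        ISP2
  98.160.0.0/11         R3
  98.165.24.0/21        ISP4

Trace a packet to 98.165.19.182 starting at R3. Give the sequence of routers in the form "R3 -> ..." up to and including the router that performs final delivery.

At R3: longest match for 98.165.19.182 is 98.164.0.0/15 -> R7
At R7: longest match for 98.165.19.182 is 98.165.0.0/17 -> R2
At R2: longest match for 98.165.19.182 is 98.165.16.0/20 -> LAN

R3 -> R7 -> R2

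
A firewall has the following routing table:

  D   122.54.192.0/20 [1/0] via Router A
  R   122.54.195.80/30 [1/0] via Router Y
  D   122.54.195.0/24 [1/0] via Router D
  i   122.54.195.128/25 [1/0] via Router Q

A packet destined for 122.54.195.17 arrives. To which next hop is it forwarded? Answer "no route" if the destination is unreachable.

Router D

Routes whose prefix contains 122.54.195.17:
  122.54.192.0/20 (122.54.192.0 - 122.54.207.255) -> Router A
  122.54.195.0/24 (122.54.195.0 - 122.54.195.255) -> Router D
More-specific entries that do NOT match:
  122.54.195.80/30 (122.54.195.80 - 122.54.195.83) does not contain 122.54.195.17
  122.54.195.128/25 (122.54.195.128 - 122.54.195.255) does not contain 122.54.195.17
Longest matching prefix is /24 -> next hop Router D.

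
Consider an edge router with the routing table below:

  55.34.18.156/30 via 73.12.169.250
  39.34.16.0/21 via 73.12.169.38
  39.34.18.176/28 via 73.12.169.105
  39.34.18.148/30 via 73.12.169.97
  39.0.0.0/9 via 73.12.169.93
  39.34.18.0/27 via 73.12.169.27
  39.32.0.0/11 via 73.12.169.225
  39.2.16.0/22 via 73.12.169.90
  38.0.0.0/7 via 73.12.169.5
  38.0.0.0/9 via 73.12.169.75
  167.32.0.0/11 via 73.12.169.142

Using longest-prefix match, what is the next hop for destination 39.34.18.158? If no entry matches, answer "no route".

Routes whose prefix contains 39.34.18.158:
  38.0.0.0/7 (38.0.0.0 - 39.255.255.255) -> 73.12.169.5
  39.0.0.0/9 (39.0.0.0 - 39.127.255.255) -> 73.12.169.93
  39.32.0.0/11 (39.32.0.0 - 39.63.255.255) -> 73.12.169.225
  39.34.16.0/21 (39.34.16.0 - 39.34.23.255) -> 73.12.169.38
More-specific entries that do NOT match:
  55.34.18.156/30 (55.34.18.156 - 55.34.18.159) does not contain 39.34.18.158
  39.34.18.148/30 (39.34.18.148 - 39.34.18.151) does not contain 39.34.18.158
  39.34.18.176/28 (39.34.18.176 - 39.34.18.191) does not contain 39.34.18.158
  39.34.18.0/27 (39.34.18.0 - 39.34.18.31) does not contain 39.34.18.158
  39.2.16.0/22 (39.2.16.0 - 39.2.19.255) does not contain 39.34.18.158
Longest matching prefix is /21 -> next hop 73.12.169.38.

73.12.169.38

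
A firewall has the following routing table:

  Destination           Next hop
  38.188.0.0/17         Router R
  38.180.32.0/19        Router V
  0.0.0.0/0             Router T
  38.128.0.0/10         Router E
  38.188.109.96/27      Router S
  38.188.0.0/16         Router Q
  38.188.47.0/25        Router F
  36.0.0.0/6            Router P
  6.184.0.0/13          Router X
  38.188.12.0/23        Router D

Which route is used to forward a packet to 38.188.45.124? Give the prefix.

38.188.0.0/17

Entries matching 38.188.45.124:
  0.0.0.0/0 (default, matches everything)
  36.0.0.0/6 (36.0.0.0 - 39.255.255.255)
  38.128.0.0/10 (38.128.0.0 - 38.191.255.255)
  38.188.0.0/16 (38.188.0.0 - 38.188.255.255)
  38.188.0.0/17 (38.188.0.0 - 38.188.127.255)
Most specific is 38.188.0.0/17.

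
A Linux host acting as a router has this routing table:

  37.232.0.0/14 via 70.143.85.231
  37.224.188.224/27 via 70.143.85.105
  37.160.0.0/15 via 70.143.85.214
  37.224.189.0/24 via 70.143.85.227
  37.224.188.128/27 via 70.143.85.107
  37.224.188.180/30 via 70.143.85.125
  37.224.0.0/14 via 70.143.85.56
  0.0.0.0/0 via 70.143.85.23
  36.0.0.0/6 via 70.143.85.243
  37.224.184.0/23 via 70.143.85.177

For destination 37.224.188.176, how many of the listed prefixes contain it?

Prefixes containing 37.224.188.176:
  0.0.0.0/0 (default, matches everything)
  36.0.0.0/6 (36.0.0.0 - 39.255.255.255)
  37.224.0.0/14 (37.224.0.0 - 37.227.255.255)
Total matching entries: 3.

3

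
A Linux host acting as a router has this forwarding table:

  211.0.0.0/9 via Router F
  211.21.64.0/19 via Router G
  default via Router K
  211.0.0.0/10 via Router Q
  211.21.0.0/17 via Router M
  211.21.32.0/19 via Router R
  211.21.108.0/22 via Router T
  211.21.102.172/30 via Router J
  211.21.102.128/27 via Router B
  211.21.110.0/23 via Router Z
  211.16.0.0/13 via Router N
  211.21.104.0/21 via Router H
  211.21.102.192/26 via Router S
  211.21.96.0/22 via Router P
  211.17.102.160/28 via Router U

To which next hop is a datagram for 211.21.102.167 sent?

Routes whose prefix contains 211.21.102.167:
  0.0.0.0/0 (default, matches everything) -> Router K
  211.0.0.0/9 (211.0.0.0 - 211.127.255.255) -> Router F
  211.0.0.0/10 (211.0.0.0 - 211.63.255.255) -> Router Q
  211.16.0.0/13 (211.16.0.0 - 211.23.255.255) -> Router N
  211.21.0.0/17 (211.21.0.0 - 211.21.127.255) -> Router M
More-specific entries that do NOT match:
  211.21.102.172/30 (211.21.102.172 - 211.21.102.175) does not contain 211.21.102.167
  211.17.102.160/28 (211.17.102.160 - 211.17.102.175) does not contain 211.21.102.167
  211.21.102.128/27 (211.21.102.128 - 211.21.102.159) does not contain 211.21.102.167
  211.21.102.192/26 (211.21.102.192 - 211.21.102.255) does not contain 211.21.102.167
  211.21.110.0/23 (211.21.110.0 - 211.21.111.255) does not contain 211.21.102.167
  211.21.108.0/22 (211.21.108.0 - 211.21.111.255) does not contain 211.21.102.167
  211.21.96.0/22 (211.21.96.0 - 211.21.99.255) does not contain 211.21.102.167
  211.21.104.0/21 (211.21.104.0 - 211.21.111.255) does not contain 211.21.102.167
  211.21.64.0/19 (211.21.64.0 - 211.21.95.255) does not contain 211.21.102.167
  211.21.32.0/19 (211.21.32.0 - 211.21.63.255) does not contain 211.21.102.167
Longest matching prefix is /17 -> next hop Router M.

Router M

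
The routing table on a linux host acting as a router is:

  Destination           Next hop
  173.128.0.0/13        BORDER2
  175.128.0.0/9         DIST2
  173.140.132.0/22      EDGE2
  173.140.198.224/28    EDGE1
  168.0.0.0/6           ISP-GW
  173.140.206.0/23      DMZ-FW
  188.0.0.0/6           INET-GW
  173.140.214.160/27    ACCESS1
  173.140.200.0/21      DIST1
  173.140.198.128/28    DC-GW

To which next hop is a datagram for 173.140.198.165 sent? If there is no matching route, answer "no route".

no route

No entry's prefix contains 173.140.198.165; there is no default route.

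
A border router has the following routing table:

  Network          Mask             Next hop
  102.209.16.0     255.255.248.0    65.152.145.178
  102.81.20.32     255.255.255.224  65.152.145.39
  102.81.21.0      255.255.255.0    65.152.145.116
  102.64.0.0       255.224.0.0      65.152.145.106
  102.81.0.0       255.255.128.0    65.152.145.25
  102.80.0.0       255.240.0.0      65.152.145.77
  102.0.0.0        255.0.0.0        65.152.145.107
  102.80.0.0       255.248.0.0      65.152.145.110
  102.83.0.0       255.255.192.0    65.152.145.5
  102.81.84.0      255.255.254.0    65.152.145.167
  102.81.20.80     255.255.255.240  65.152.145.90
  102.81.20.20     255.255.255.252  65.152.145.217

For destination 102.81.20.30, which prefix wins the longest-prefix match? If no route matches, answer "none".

102.81.0.0/17

Entries matching 102.81.20.30:
  102.0.0.0/8 (102.0.0.0 - 102.255.255.255)
  102.64.0.0/11 (102.64.0.0 - 102.95.255.255)
  102.80.0.0/12 (102.80.0.0 - 102.95.255.255)
  102.80.0.0/13 (102.80.0.0 - 102.87.255.255)
  102.81.0.0/17 (102.81.0.0 - 102.81.127.255)
Most specific is 102.81.0.0/17.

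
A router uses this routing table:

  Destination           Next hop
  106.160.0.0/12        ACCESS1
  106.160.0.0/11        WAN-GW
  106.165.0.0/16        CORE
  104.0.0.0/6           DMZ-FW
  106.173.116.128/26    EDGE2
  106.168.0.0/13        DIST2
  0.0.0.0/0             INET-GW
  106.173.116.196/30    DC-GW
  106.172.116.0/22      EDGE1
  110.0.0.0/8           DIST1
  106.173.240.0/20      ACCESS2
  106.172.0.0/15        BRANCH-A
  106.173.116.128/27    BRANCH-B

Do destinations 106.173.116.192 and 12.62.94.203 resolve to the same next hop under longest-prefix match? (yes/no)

106.173.116.192: longest match 106.172.0.0/15 -> BRANCH-A
12.62.94.203: longest match 0.0.0.0/0 -> INET-GW

no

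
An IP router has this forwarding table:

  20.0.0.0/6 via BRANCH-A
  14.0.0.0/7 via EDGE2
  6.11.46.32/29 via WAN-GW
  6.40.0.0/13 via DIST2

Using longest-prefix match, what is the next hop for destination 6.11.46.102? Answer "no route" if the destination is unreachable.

no route

No entry's prefix contains 6.11.46.102; there is no default route.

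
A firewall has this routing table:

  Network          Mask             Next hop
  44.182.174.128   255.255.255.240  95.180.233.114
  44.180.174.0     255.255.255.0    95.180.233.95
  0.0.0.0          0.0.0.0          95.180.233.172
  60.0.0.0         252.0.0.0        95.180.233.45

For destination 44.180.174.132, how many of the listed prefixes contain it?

Prefixes containing 44.180.174.132:
  0.0.0.0/0 (default, matches everything)
  44.180.174.0/24 (44.180.174.0 - 44.180.174.255)
Total matching entries: 2.

2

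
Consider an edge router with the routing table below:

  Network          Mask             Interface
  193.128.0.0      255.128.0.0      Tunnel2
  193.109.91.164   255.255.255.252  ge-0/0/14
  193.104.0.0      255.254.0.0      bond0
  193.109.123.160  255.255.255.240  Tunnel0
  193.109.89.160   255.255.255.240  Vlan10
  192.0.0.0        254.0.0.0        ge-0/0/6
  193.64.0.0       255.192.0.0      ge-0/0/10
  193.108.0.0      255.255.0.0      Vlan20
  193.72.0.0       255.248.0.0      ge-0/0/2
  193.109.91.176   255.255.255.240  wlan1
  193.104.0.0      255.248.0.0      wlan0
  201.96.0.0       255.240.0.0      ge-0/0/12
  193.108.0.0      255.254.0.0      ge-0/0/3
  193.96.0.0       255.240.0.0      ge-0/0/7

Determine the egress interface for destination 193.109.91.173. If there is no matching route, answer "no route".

Routes whose prefix contains 193.109.91.173:
  192.0.0.0/7 (192.0.0.0 - 193.255.255.255) -> ge-0/0/6
  193.64.0.0/10 (193.64.0.0 - 193.127.255.255) -> ge-0/0/10
  193.96.0.0/12 (193.96.0.0 - 193.111.255.255) -> ge-0/0/7
  193.104.0.0/13 (193.104.0.0 - 193.111.255.255) -> wlan0
  193.108.0.0/15 (193.108.0.0 - 193.109.255.255) -> ge-0/0/3
More-specific entries that do NOT match:
  193.109.91.164/30 (193.109.91.164 - 193.109.91.167) does not contain 193.109.91.173
  193.109.123.160/28 (193.109.123.160 - 193.109.123.175) does not contain 193.109.91.173
  193.109.89.160/28 (193.109.89.160 - 193.109.89.175) does not contain 193.109.91.173
  193.109.91.176/28 (193.109.91.176 - 193.109.91.191) does not contain 193.109.91.173
  193.108.0.0/16 (193.108.0.0 - 193.108.255.255) does not contain 193.109.91.173
Longest matching prefix is /15 -> interface ge-0/0/3.

ge-0/0/3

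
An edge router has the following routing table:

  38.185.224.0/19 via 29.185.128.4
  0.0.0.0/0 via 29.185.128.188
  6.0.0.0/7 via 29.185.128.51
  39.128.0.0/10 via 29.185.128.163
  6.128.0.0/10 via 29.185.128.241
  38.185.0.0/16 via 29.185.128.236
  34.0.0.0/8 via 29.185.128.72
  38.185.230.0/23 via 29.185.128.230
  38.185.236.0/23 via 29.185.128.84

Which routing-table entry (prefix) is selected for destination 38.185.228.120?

Entries matching 38.185.228.120:
  0.0.0.0/0 (default, matches everything)
  38.185.0.0/16 (38.185.0.0 - 38.185.255.255)
  38.185.224.0/19 (38.185.224.0 - 38.185.255.255)
Most specific is 38.185.224.0/19.

38.185.224.0/19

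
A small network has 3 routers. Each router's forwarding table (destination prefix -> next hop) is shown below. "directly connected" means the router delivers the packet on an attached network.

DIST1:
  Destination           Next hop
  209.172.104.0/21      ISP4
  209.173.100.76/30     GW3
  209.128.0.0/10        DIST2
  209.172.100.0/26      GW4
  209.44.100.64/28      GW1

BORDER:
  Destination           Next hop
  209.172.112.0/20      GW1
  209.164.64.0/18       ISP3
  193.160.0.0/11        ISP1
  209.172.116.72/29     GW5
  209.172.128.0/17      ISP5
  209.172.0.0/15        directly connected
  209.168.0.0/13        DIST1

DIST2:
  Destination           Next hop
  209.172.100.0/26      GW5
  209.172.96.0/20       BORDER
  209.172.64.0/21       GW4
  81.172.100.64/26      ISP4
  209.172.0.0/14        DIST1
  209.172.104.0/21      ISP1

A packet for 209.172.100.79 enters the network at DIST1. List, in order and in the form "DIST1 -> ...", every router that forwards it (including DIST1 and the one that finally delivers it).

DIST1 -> DIST2 -> BORDER

At DIST1: longest match for 209.172.100.79 is 209.128.0.0/10 -> DIST2
At DIST2: longest match for 209.172.100.79 is 209.172.96.0/20 -> BORDER
At BORDER: longest match for 209.172.100.79 is 209.172.0.0/15 -> directly connected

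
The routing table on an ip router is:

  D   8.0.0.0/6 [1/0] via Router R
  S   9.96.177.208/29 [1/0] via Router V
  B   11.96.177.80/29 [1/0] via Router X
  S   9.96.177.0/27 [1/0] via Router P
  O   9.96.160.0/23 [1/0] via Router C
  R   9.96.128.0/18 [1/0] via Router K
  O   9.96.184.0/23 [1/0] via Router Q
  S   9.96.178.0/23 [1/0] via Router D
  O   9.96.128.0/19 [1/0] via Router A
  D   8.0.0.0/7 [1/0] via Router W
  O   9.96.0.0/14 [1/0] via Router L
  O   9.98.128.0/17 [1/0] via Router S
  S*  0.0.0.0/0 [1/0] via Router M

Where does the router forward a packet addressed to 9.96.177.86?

Router K

Routes whose prefix contains 9.96.177.86:
  0.0.0.0/0 (default, matches everything) -> Router M
  8.0.0.0/6 (8.0.0.0 - 11.255.255.255) -> Router R
  8.0.0.0/7 (8.0.0.0 - 9.255.255.255) -> Router W
  9.96.0.0/14 (9.96.0.0 - 9.99.255.255) -> Router L
  9.96.128.0/18 (9.96.128.0 - 9.96.191.255) -> Router K
More-specific entries that do NOT match:
  9.96.177.208/29 (9.96.177.208 - 9.96.177.215) does not contain 9.96.177.86
  11.96.177.80/29 (11.96.177.80 - 11.96.177.87) does not contain 9.96.177.86
  9.96.177.0/27 (9.96.177.0 - 9.96.177.31) does not contain 9.96.177.86
  9.96.160.0/23 (9.96.160.0 - 9.96.161.255) does not contain 9.96.177.86
  9.96.184.0/23 (9.96.184.0 - 9.96.185.255) does not contain 9.96.177.86
  9.96.178.0/23 (9.96.178.0 - 9.96.179.255) does not contain 9.96.177.86
  9.96.128.0/19 (9.96.128.0 - 9.96.159.255) does not contain 9.96.177.86
Longest matching prefix is /18 -> next hop Router K.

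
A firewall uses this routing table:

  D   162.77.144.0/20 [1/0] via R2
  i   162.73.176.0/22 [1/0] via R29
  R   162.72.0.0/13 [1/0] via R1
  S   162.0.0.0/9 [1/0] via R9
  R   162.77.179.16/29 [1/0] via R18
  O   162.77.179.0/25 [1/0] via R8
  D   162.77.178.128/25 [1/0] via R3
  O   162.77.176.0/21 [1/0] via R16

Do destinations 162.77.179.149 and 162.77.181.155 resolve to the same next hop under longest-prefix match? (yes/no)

162.77.179.149: longest match 162.77.176.0/21 -> R16
162.77.181.155: longest match 162.77.176.0/21 -> R16

yes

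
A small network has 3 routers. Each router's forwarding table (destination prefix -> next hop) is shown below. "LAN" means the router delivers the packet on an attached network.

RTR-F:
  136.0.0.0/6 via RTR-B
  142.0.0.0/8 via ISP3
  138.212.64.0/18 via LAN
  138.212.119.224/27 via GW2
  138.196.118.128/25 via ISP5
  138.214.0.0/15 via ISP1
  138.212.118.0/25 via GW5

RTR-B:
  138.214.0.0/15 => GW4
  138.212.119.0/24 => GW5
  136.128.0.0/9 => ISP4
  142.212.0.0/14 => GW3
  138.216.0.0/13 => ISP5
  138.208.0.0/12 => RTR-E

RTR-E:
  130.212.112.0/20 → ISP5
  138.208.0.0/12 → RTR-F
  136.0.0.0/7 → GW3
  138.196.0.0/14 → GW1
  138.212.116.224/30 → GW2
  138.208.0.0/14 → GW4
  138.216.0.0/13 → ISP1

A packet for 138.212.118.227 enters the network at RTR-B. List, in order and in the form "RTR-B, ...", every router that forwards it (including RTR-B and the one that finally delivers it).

At RTR-B: longest match for 138.212.118.227 is 138.208.0.0/12 -> RTR-E
At RTR-E: longest match for 138.212.118.227 is 138.208.0.0/12 -> RTR-F
At RTR-F: longest match for 138.212.118.227 is 138.212.64.0/18 -> LAN

RTR-B, RTR-E, RTR-F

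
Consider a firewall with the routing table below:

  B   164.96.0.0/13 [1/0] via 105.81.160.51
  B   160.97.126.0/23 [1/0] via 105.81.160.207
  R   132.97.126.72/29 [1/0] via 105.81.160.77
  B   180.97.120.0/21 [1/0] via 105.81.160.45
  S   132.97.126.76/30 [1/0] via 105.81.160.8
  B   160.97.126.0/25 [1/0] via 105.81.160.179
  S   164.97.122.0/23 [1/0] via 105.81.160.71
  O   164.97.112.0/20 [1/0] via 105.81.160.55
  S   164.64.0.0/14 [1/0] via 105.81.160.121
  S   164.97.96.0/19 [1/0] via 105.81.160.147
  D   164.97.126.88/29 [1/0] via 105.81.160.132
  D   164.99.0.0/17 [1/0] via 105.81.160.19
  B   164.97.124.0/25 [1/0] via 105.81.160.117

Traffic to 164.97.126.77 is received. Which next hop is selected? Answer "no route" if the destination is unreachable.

105.81.160.55

Routes whose prefix contains 164.97.126.77:
  164.96.0.0/13 (164.96.0.0 - 164.103.255.255) -> 105.81.160.51
  164.97.96.0/19 (164.97.96.0 - 164.97.127.255) -> 105.81.160.147
  164.97.112.0/20 (164.97.112.0 - 164.97.127.255) -> 105.81.160.55
More-specific entries that do NOT match:
  132.97.126.76/30 (132.97.126.76 - 132.97.126.79) does not contain 164.97.126.77
  132.97.126.72/29 (132.97.126.72 - 132.97.126.79) does not contain 164.97.126.77
  164.97.126.88/29 (164.97.126.88 - 164.97.126.95) does not contain 164.97.126.77
  160.97.126.0/25 (160.97.126.0 - 160.97.126.127) does not contain 164.97.126.77
  164.97.124.0/25 (164.97.124.0 - 164.97.124.127) does not contain 164.97.126.77
  160.97.126.0/23 (160.97.126.0 - 160.97.127.255) does not contain 164.97.126.77
  164.97.122.0/23 (164.97.122.0 - 164.97.123.255) does not contain 164.97.126.77
  180.97.120.0/21 (180.97.120.0 - 180.97.127.255) does not contain 164.97.126.77
Longest matching prefix is /20 -> next hop 105.81.160.55.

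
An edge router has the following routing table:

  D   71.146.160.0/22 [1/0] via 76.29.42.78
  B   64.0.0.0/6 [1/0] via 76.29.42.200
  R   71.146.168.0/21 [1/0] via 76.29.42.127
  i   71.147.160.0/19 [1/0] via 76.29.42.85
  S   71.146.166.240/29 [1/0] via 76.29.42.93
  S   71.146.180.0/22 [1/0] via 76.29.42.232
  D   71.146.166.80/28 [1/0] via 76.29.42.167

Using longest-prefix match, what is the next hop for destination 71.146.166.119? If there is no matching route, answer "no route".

no route

No entry's prefix contains 71.146.166.119; there is no default route.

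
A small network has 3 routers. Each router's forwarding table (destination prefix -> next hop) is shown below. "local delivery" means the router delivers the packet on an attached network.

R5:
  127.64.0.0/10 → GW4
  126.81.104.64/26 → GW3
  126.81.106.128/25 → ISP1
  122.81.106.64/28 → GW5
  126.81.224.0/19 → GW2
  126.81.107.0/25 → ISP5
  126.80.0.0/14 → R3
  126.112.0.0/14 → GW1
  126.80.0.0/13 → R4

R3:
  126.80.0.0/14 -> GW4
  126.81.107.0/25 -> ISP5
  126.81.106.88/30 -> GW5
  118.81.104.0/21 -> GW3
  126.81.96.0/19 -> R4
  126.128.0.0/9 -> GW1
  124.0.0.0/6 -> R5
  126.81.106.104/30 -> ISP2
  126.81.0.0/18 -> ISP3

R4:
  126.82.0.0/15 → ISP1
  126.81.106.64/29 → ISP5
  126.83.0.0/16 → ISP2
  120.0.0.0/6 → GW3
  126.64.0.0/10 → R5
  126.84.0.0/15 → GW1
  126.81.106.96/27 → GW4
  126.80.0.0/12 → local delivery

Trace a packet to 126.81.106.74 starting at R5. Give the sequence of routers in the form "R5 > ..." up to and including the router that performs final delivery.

R5 > R3 > R4

At R5: longest match for 126.81.106.74 is 126.80.0.0/14 -> R3
At R3: longest match for 126.81.106.74 is 126.81.96.0/19 -> R4
At R4: longest match for 126.81.106.74 is 126.80.0.0/12 -> local delivery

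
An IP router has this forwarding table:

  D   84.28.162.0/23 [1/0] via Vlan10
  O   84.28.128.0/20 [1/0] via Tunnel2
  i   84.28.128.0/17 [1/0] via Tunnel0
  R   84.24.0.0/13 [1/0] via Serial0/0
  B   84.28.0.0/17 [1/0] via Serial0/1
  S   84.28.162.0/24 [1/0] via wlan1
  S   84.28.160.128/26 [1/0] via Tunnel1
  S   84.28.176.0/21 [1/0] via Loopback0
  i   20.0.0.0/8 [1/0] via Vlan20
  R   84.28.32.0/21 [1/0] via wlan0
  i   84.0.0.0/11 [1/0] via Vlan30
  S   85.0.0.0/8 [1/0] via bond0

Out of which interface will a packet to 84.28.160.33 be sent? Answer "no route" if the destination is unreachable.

Routes whose prefix contains 84.28.160.33:
  84.0.0.0/11 (84.0.0.0 - 84.31.255.255) -> Vlan30
  84.24.0.0/13 (84.24.0.0 - 84.31.255.255) -> Serial0/0
  84.28.128.0/17 (84.28.128.0 - 84.28.255.255) -> Tunnel0
More-specific entries that do NOT match:
  84.28.160.128/26 (84.28.160.128 - 84.28.160.191) does not contain 84.28.160.33
  84.28.162.0/24 (84.28.162.0 - 84.28.162.255) does not contain 84.28.160.33
  84.28.162.0/23 (84.28.162.0 - 84.28.163.255) does not contain 84.28.160.33
  84.28.176.0/21 (84.28.176.0 - 84.28.183.255) does not contain 84.28.160.33
  84.28.32.0/21 (84.28.32.0 - 84.28.39.255) does not contain 84.28.160.33
  84.28.128.0/20 (84.28.128.0 - 84.28.143.255) does not contain 84.28.160.33
Longest matching prefix is /17 -> interface Tunnel0.

Tunnel0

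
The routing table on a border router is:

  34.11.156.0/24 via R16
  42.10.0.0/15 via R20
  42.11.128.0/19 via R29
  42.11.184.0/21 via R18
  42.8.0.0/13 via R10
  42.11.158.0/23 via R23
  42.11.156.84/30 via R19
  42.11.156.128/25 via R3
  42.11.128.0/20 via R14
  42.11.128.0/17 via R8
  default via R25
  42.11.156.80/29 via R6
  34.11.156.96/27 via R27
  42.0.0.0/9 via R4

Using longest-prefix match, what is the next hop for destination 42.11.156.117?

Routes whose prefix contains 42.11.156.117:
  0.0.0.0/0 (default, matches everything) -> R25
  42.0.0.0/9 (42.0.0.0 - 42.127.255.255) -> R4
  42.8.0.0/13 (42.8.0.0 - 42.15.255.255) -> R10
  42.10.0.0/15 (42.10.0.0 - 42.11.255.255) -> R20
  42.11.128.0/17 (42.11.128.0 - 42.11.255.255) -> R8
  42.11.128.0/19 (42.11.128.0 - 42.11.159.255) -> R29
More-specific entries that do NOT match:
  42.11.156.84/30 (42.11.156.84 - 42.11.156.87) does not contain 42.11.156.117
  42.11.156.80/29 (42.11.156.80 - 42.11.156.87) does not contain 42.11.156.117
  34.11.156.96/27 (34.11.156.96 - 34.11.156.127) does not contain 42.11.156.117
  42.11.156.128/25 (42.11.156.128 - 42.11.156.255) does not contain 42.11.156.117
  34.11.156.0/24 (34.11.156.0 - 34.11.156.255) does not contain 42.11.156.117
  42.11.158.0/23 (42.11.158.0 - 42.11.159.255) does not contain 42.11.156.117
  42.11.184.0/21 (42.11.184.0 - 42.11.191.255) does not contain 42.11.156.117
  42.11.128.0/20 (42.11.128.0 - 42.11.143.255) does not contain 42.11.156.117
Longest matching prefix is /19 -> next hop R29.

R29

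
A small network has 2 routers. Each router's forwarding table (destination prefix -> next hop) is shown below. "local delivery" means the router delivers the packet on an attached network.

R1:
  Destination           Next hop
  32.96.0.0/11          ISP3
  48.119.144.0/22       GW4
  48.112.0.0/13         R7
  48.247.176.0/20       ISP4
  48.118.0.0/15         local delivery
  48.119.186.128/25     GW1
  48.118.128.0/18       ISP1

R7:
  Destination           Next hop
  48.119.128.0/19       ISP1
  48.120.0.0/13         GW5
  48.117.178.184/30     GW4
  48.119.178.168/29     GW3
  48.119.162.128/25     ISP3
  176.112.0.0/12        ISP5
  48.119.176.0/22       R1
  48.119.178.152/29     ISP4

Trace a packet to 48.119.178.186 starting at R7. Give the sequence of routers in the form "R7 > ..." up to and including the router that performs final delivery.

R7 > R1

At R7: longest match for 48.119.178.186 is 48.119.176.0/22 -> R1
At R1: longest match for 48.119.178.186 is 48.118.0.0/15 -> local delivery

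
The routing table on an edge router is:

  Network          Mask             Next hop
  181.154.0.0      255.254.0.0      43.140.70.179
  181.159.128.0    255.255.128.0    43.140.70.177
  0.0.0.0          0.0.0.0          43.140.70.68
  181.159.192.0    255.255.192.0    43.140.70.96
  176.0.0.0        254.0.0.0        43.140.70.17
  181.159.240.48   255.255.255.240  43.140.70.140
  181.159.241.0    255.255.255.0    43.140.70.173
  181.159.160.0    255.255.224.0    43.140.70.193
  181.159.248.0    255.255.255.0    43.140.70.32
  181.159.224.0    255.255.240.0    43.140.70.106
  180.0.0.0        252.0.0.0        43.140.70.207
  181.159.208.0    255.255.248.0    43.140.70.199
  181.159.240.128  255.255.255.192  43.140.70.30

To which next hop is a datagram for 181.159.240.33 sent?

Routes whose prefix contains 181.159.240.33:
  0.0.0.0/0 (default, matches everything) -> 43.140.70.68
  180.0.0.0/6 (180.0.0.0 - 183.255.255.255) -> 43.140.70.207
  181.159.128.0/17 (181.159.128.0 - 181.159.255.255) -> 43.140.70.177
  181.159.192.0/18 (181.159.192.0 - 181.159.255.255) -> 43.140.70.96
More-specific entries that do NOT match:
  181.159.240.48/28 (181.159.240.48 - 181.159.240.63) does not contain 181.159.240.33
  181.159.240.128/26 (181.159.240.128 - 181.159.240.191) does not contain 181.159.240.33
  181.159.241.0/24 (181.159.241.0 - 181.159.241.255) does not contain 181.159.240.33
  181.159.248.0/24 (181.159.248.0 - 181.159.248.255) does not contain 181.159.240.33
  181.159.208.0/21 (181.159.208.0 - 181.159.215.255) does not contain 181.159.240.33
  181.159.224.0/20 (181.159.224.0 - 181.159.239.255) does not contain 181.159.240.33
  181.159.160.0/19 (181.159.160.0 - 181.159.191.255) does not contain 181.159.240.33
Longest matching prefix is /18 -> next hop 43.140.70.96.

43.140.70.96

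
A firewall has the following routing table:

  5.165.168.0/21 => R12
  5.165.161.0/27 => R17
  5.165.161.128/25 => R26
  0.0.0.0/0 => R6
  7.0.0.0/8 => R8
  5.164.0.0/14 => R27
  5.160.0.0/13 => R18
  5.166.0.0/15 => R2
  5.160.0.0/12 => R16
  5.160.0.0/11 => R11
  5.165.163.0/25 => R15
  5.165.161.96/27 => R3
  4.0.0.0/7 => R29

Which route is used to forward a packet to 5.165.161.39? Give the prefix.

Entries matching 5.165.161.39:
  0.0.0.0/0 (default, matches everything)
  4.0.0.0/7 (4.0.0.0 - 5.255.255.255)
  5.160.0.0/11 (5.160.0.0 - 5.191.255.255)
  5.160.0.0/12 (5.160.0.0 - 5.175.255.255)
  5.160.0.0/13 (5.160.0.0 - 5.167.255.255)
  5.164.0.0/14 (5.164.0.0 - 5.167.255.255)
Most specific is 5.164.0.0/14.

5.164.0.0/14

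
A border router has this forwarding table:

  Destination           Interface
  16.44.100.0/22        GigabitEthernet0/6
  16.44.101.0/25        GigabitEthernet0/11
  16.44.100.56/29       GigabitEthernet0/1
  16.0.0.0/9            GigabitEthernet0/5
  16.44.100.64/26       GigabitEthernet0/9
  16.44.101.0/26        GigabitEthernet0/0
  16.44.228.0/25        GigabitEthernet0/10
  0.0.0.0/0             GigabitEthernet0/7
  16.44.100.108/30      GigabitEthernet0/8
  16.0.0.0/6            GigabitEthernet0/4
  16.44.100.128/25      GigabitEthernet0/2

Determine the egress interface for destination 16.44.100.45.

GigabitEthernet0/6

Routes whose prefix contains 16.44.100.45:
  0.0.0.0/0 (default, matches everything) -> GigabitEthernet0/7
  16.0.0.0/6 (16.0.0.0 - 19.255.255.255) -> GigabitEthernet0/4
  16.0.0.0/9 (16.0.0.0 - 16.127.255.255) -> GigabitEthernet0/5
  16.44.100.0/22 (16.44.100.0 - 16.44.103.255) -> GigabitEthernet0/6
More-specific entries that do NOT match:
  16.44.100.108/30 (16.44.100.108 - 16.44.100.111) does not contain 16.44.100.45
  16.44.100.56/29 (16.44.100.56 - 16.44.100.63) does not contain 16.44.100.45
  16.44.100.64/26 (16.44.100.64 - 16.44.100.127) does not contain 16.44.100.45
  16.44.101.0/26 (16.44.101.0 - 16.44.101.63) does not contain 16.44.100.45
  16.44.101.0/25 (16.44.101.0 - 16.44.101.127) does not contain 16.44.100.45
  16.44.228.0/25 (16.44.228.0 - 16.44.228.127) does not contain 16.44.100.45
  16.44.100.128/25 (16.44.100.128 - 16.44.100.255) does not contain 16.44.100.45
Longest matching prefix is /22 -> interface GigabitEthernet0/6.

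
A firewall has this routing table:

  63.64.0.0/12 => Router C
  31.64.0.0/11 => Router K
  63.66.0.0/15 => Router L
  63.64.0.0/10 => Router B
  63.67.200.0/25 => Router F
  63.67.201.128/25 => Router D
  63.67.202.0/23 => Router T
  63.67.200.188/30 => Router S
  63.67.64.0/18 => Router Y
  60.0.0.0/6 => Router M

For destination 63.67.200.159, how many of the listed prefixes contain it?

4

Prefixes containing 63.67.200.159:
  60.0.0.0/6 (60.0.0.0 - 63.255.255.255)
  63.64.0.0/10 (63.64.0.0 - 63.127.255.255)
  63.64.0.0/12 (63.64.0.0 - 63.79.255.255)
  63.66.0.0/15 (63.66.0.0 - 63.67.255.255)
Total matching entries: 4.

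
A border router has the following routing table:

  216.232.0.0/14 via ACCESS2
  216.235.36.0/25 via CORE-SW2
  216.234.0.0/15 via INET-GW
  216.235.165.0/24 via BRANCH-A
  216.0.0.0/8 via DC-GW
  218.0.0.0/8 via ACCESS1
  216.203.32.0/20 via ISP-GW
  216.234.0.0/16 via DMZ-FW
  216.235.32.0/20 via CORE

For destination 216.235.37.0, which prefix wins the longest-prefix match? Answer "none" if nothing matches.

Entries matching 216.235.37.0:
  216.0.0.0/8 (216.0.0.0 - 216.255.255.255)
  216.232.0.0/14 (216.232.0.0 - 216.235.255.255)
  216.234.0.0/15 (216.234.0.0 - 216.235.255.255)
  216.235.32.0/20 (216.235.32.0 - 216.235.47.255)
Most specific is 216.235.32.0/20.

216.235.32.0/20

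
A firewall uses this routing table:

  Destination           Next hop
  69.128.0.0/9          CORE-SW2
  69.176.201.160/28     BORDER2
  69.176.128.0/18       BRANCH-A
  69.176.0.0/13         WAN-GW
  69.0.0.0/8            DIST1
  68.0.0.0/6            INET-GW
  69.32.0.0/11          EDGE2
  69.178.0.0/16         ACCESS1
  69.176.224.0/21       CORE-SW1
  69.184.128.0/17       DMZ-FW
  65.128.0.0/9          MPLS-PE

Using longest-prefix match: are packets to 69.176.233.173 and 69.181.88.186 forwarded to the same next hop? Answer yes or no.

69.176.233.173: longest match 69.176.0.0/13 -> WAN-GW
69.181.88.186: longest match 69.176.0.0/13 -> WAN-GW

yes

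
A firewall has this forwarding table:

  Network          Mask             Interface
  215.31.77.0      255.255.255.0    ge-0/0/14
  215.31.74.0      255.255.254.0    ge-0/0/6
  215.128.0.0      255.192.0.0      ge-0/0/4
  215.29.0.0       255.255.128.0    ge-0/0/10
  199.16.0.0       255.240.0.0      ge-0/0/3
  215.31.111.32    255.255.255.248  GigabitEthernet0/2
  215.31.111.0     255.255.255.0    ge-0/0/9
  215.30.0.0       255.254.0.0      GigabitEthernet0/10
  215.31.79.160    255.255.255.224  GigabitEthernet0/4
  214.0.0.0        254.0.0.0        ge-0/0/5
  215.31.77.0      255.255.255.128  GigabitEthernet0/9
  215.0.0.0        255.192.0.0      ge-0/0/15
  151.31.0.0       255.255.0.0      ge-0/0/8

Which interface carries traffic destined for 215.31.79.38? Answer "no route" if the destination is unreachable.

GigabitEthernet0/10

Routes whose prefix contains 215.31.79.38:
  214.0.0.0/7 (214.0.0.0 - 215.255.255.255) -> ge-0/0/5
  215.0.0.0/10 (215.0.0.0 - 215.63.255.255) -> ge-0/0/15
  215.30.0.0/15 (215.30.0.0 - 215.31.255.255) -> GigabitEthernet0/10
More-specific entries that do NOT match:
  215.31.111.32/29 (215.31.111.32 - 215.31.111.39) does not contain 215.31.79.38
  215.31.79.160/27 (215.31.79.160 - 215.31.79.191) does not contain 215.31.79.38
  215.31.77.0/25 (215.31.77.0 - 215.31.77.127) does not contain 215.31.79.38
  215.31.77.0/24 (215.31.77.0 - 215.31.77.255) does not contain 215.31.79.38
  215.31.111.0/24 (215.31.111.0 - 215.31.111.255) does not contain 215.31.79.38
  215.31.74.0/23 (215.31.74.0 - 215.31.75.255) does not contain 215.31.79.38
  215.29.0.0/17 (215.29.0.0 - 215.29.127.255) does not contain 215.31.79.38
  151.31.0.0/16 (151.31.0.0 - 151.31.255.255) does not contain 215.31.79.38
Longest matching prefix is /15 -> interface GigabitEthernet0/10.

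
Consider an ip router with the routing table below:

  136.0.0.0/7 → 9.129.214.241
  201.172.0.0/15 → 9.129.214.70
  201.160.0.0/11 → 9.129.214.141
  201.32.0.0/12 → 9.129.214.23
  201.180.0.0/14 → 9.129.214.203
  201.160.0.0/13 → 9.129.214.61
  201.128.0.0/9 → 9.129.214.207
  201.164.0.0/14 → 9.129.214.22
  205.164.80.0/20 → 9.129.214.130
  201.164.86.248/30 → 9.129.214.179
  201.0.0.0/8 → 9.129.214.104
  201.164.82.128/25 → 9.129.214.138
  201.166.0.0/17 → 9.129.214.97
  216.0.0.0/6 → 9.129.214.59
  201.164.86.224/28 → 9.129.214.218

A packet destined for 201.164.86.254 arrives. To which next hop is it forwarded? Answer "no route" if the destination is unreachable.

Routes whose prefix contains 201.164.86.254:
  201.0.0.0/8 (201.0.0.0 - 201.255.255.255) -> 9.129.214.104
  201.128.0.0/9 (201.128.0.0 - 201.255.255.255) -> 9.129.214.207
  201.160.0.0/11 (201.160.0.0 - 201.191.255.255) -> 9.129.214.141
  201.160.0.0/13 (201.160.0.0 - 201.167.255.255) -> 9.129.214.61
  201.164.0.0/14 (201.164.0.0 - 201.167.255.255) -> 9.129.214.22
More-specific entries that do NOT match:
  201.164.86.248/30 (201.164.86.248 - 201.164.86.251) does not contain 201.164.86.254
  201.164.86.224/28 (201.164.86.224 - 201.164.86.239) does not contain 201.164.86.254
  201.164.82.128/25 (201.164.82.128 - 201.164.82.255) does not contain 201.164.86.254
  205.164.80.0/20 (205.164.80.0 - 205.164.95.255) does not contain 201.164.86.254
  201.166.0.0/17 (201.166.0.0 - 201.166.127.255) does not contain 201.164.86.254
  201.172.0.0/15 (201.172.0.0 - 201.173.255.255) does not contain 201.164.86.254
Longest matching prefix is /14 -> next hop 9.129.214.22.

9.129.214.22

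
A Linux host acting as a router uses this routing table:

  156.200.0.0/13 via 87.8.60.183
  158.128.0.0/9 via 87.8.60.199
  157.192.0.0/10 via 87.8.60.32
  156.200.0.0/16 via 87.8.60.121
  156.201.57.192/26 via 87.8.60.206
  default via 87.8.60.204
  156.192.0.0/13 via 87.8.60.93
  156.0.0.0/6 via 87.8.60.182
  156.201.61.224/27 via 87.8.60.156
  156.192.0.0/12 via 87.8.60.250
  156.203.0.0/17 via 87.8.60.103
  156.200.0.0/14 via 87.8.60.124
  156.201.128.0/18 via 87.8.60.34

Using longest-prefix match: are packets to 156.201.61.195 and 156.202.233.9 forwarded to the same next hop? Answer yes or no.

yes

156.201.61.195: longest match 156.200.0.0/14 -> 87.8.60.124
156.202.233.9: longest match 156.200.0.0/14 -> 87.8.60.124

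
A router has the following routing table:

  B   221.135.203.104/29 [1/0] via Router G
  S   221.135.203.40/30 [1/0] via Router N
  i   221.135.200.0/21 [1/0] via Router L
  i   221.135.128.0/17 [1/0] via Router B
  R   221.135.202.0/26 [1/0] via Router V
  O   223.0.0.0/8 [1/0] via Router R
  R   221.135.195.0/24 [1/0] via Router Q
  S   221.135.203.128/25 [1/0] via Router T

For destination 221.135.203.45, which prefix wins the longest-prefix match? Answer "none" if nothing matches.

Entries matching 221.135.203.45:
  221.135.128.0/17 (221.135.128.0 - 221.135.255.255)
  221.135.200.0/21 (221.135.200.0 - 221.135.207.255)
Most specific is 221.135.200.0/21.

221.135.200.0/21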